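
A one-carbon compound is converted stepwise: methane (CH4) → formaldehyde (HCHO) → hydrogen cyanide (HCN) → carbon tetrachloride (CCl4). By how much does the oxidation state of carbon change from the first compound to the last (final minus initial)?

Carbon oxidation states along the series — methane: -4, formaldehyde: 0, hydrogen cyanide: +2, carbon tetrachloride: +4.
Net change = +4 − (-4) = +8.

+8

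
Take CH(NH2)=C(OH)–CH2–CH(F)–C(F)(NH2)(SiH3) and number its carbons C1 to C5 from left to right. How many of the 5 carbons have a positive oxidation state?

2

Each bond to a more electronegative atom (O, N, halogen) counts +1, each bond to a less electronegative atom (H, metal, B, Si) counts −1, and each C–C bond counts 0. Tallying each carbon:
C1: 2C, 1H, 1N → 0 − 1 + 1 = 0
C2: 3C, 1O → 0 + 1 = +1
C3: 2C, 2H → 0 − 2 = -2
C4: 2C, 1H, 1F → 0 − 1 + 1 = 0
C5: 1C, 1N, 1F, 1Si → 0 + 1 + 1 − 1 = +1
2 carbons (C2, C5) meet the condition.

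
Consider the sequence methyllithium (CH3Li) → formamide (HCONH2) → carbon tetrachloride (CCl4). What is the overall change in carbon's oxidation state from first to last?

+8

Carbon oxidation states along the series — methyllithium: -4, formamide: +2, carbon tetrachloride: +4.
Net change = +4 − (-4) = +8.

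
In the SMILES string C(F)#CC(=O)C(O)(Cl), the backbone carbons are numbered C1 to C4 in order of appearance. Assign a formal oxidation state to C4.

+1

Bonds to more-electronegative neighbours contribute +1 each, bonds to H or metals contribute −1 each, and C–C bonds contribute 0.
C4 has one bond to C (0), one bond to O (+1), one bond to H (-1), one bond to Cl (+1).
Oxidation state = 0 + 1 − 1 + 1 = +1.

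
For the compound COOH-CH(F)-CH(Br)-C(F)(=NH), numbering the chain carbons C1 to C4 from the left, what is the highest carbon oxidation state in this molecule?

Tallying each carbon's bonds:
C1: 1C, 3O → 0 + 3 = +3
C2: 2C, 1H, 1F → 0 − 1 + 1 = 0
C3: 2C, 1H, 1Br → 0 − 1 + 1 = 0
C4: 1C, 2N, 1F → 0 + 2 + 1 = +3
The highest value is +3.

+3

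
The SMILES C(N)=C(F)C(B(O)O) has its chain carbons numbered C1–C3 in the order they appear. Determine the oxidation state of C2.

+1

C2 has a double bond to C (2×0 = 0), one bond to C (0), one bond to F (+1).
Oxidation state = 0 + 0 + 1 = +1.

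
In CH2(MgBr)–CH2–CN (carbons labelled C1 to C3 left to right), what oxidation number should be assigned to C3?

+3

C3 has one bond to C (0), a triple bond to N (3×+1 = +3).
Oxidation state = 0 + 3 = +3.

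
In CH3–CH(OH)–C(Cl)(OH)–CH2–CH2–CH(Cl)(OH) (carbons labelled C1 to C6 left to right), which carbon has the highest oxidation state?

Tallying each carbon's bonds:
C1: 1C, 3H → 0 − 3 = -3
C2: 2C, 1H, 1O → 0 − 1 + 1 = 0
C3: 2C, 1O, 1Cl → 0 + 1 + 1 = +2
C4: 2C, 2H → 0 − 2 = -2
C5: 2C, 2H → 0 − 2 = -2
C6: 1C, 1H, 1O, 1Cl → 0 − 1 + 1 + 1 = +1
The most oxidised carbon is C3 at +2.

C3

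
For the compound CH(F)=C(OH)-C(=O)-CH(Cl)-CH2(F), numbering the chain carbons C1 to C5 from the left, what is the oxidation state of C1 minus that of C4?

0

C1: 2C, 1H, 1F → 0 − 1 + 1 = 0
C4: 2C, 1H, 1Cl → 0 − 1 + 1 = 0
Difference: 0 − (0) = 0.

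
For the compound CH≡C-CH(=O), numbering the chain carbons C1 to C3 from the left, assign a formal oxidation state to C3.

Count +1 for every bond to an atom more electronegative than carbon and −1 for every bond to one less electronegative; C–C bonds are 0.
C3 has one bond to C (0), a double bond to O (2×+1 = +2), one bond to H (-1).
Oxidation state = 0 + 2 − 1 = +1.

+1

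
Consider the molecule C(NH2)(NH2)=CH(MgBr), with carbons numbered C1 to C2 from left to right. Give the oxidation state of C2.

Bonds to more-electronegative neighbours contribute +1 each, bonds to H or metals contribute −1 each, and C–C bonds contribute 0.
C2 has a double bond to C (2×0 = 0), one bond to Mg (-1), one bond to H (-1).
Oxidation state = 0 − 1 − 1 = -2.

-2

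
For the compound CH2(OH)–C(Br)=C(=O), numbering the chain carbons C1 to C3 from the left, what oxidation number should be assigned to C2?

Assign +1 per bond to O/N/halogen, −1 per bond to H or an electropositive element, and 0 per bond to carbon.
C2 has one bond to C (0), a double bond to C (2×0 = 0), one bond to Br (+1).
Oxidation state = 0 + 0 + 1 = +1.

+1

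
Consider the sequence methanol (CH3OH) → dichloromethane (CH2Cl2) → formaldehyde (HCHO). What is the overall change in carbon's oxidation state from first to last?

+2

Carbon oxidation states along the series — methanol: -2, dichloromethane: 0, formaldehyde: 0.
Net change = 0 − (-2) = +2.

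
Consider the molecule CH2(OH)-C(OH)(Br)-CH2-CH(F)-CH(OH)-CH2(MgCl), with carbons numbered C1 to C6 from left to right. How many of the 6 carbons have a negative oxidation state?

3

Assign +1 per bond to O/N/halogen, −1 per bond to H or an electropositive element, and 0 per bond to carbon. Tallying each carbon:
C1: 1C, 2H, 1O → 0 − 2 + 1 = -1
C2: 2C, 1O, 1Br → 0 + 1 + 1 = +2
C3: 2C, 2H → 0 − 2 = -2
C4: 2C, 1H, 1F → 0 − 1 + 1 = 0
C5: 2C, 1H, 1O → 0 − 1 + 1 = 0
C6: 1C, 2H, 1Mg → 0 − 2 − 1 = -3
3 carbons (C1, C3, C6) meet the condition.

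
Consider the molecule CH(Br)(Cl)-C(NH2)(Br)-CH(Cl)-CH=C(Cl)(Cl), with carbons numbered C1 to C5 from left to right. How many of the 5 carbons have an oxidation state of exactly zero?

1

Tallying each carbon's bonds:
C1: 1C, 1H, 1Cl, 1Br → 0 − 1 + 1 + 1 = +1
C2: 2C, 1N, 1Br → 0 + 1 + 1 = +2
C3: 2C, 1H, 1Cl → 0 − 1 + 1 = 0
C4: 3C, 1H → 0 − 1 = -1
C5: 2C, 2Cl → 0 + 2 = +2
1 carbon (C3) meets the condition.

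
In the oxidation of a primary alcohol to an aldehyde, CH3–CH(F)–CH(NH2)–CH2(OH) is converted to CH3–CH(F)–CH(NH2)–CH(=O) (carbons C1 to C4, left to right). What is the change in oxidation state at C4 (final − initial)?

Before: C4 has 1 bond to C, 2 bonds to H, 1 bond to O → oxidation state -1.
After: C4 has 1 bond to C, 1 bond to H, 2 bonds to O → oxidation state +1.
Δ = +1 − (-1) = +2, so this is an oxidation at C4.

+2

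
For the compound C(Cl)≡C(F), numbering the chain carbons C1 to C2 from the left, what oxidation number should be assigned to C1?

Each bond to a more electronegative atom (O, N, halogen) counts +1, each bond to a less electronegative atom (H, metal, B, Si) counts −1, and each C–C bond counts 0.
C1 has a triple bond to C (3×0 = 0), one bond to Cl (+1).
Oxidation state = 0 + 1 = +1.

+1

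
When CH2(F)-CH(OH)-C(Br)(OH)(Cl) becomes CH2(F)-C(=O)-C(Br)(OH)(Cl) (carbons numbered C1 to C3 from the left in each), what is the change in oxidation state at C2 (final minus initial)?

+2

Before: C2 has 2 bonds to C, 1 bond to H, 1 bond to O → oxidation state 0.
After: C2 has 2 bonds to C, 2 bonds to O → oxidation state +2.
Δ = +2 − (0) = +2, so this is an oxidation at C2.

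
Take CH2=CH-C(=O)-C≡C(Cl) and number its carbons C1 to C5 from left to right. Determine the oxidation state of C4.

C4 has one bond to C (0), a triple bond to C (3×0 = 0).
Oxidation state = 0 + 0 = 0.

0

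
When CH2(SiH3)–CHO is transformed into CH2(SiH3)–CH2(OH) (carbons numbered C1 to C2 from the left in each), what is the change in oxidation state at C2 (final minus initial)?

-2

Before: C2 has 1 bond to C, 1 bond to H, 2 bonds to O → oxidation state +1.
After: C2 has 1 bond to C, 2 bonds to H, 1 bond to O → oxidation state -1.
Δ = -1 − (+1) = -2, so this is a reduction at C2.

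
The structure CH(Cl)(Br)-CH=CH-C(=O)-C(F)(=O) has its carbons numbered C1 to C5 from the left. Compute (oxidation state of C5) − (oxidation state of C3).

+4

C5: 1C, 2O, 1F → 0 + 2 + 1 = +3
C3: 3C, 1H → 0 − 1 = -1
Difference: +3 − (-1) = +4.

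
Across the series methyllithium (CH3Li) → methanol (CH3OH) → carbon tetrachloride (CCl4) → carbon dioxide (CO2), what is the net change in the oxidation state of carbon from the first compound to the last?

Carbon oxidation states along the series — methyllithium: -4, methanol: -2, carbon tetrachloride: +4, carbon dioxide: +4.
Net change = +4 − (-4) = +8.

+8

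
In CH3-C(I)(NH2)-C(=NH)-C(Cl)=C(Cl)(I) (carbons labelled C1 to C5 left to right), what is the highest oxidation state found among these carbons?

Tallying each carbon's bonds:
C1: 1C, 3H → 0 − 3 = -3
C2: 2C, 1N, 1I → 0 + 1 + 1 = +2
C3: 2C, 2N → 0 + 2 = +2
C4: 3C, 1Cl → 0 + 1 = +1
C5: 2C, 1Cl, 1I → 0 + 1 + 1 = +2
The highest value is +2.

+2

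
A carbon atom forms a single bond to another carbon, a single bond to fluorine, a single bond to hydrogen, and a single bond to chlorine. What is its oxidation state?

Assign +1 per bond to O/N/halogen, −1 per bond to H or an electropositive element, and 0 per bond to carbon.
The carbon has one bond to C (0), one bond to F (+1), one bond to Cl (+1), one bond to H (-1).
Oxidation state = 0 + 1 + 1 − 1 = +1.

+1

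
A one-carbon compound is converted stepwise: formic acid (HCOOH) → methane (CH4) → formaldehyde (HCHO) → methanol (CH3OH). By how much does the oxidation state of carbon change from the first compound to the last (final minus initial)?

Carbon oxidation states along the series — formic acid: +2, methane: -4, formaldehyde: 0, methanol: -2.
Net change = -2 − (+2) = -4.

-4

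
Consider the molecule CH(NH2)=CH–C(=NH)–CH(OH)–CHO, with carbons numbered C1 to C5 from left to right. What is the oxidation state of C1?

C1 has a double bond to C (2×0 = 0), one bond to N (+1), one bond to H (-1).
Oxidation state = 0 + 1 − 1 = 0.

0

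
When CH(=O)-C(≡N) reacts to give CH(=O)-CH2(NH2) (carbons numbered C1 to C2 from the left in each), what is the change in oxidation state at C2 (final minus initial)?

-4

Before: C2 has 1 bond to C, 3 bonds to N → oxidation state +3.
After: C2 has 1 bond to C, 2 bonds to H, 1 bond to N → oxidation state -1.
Δ = -1 − (+3) = -4, so this is a reduction at C2.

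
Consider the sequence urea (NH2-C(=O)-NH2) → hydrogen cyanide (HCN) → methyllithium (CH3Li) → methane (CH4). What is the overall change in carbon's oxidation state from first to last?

-8

Carbon oxidation states along the series — urea: +4, hydrogen cyanide: +2, methyllithium: -4, methane: -4.
Net change = -4 − (+4) = -8.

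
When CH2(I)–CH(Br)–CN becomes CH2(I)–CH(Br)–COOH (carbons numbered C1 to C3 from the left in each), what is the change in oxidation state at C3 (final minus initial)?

0

Before: C3 has 1 bond to C, 3 bonds to N → oxidation state +3.
After: C3 has 1 bond to C, 3 bonds to O → oxidation state +3.
Δ = +3 − (+3) = 0, so no net redox change at C3.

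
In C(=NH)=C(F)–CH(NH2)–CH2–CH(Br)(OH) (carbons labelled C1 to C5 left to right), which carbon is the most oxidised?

C1

Each bond to a more electronegative atom (O, N, halogen) counts +1, each bond to a less electronegative atom (H, metal, B, Si) counts −1, and each C–C bond counts 0. Tallying each carbon:
C1: 2C, 2N → 0 + 2 = +2
C2: 3C, 1F → 0 + 1 = +1
C3: 2C, 1H, 1N → 0 − 1 + 1 = 0
C4: 2C, 2H → 0 − 2 = -2
C5: 1C, 1H, 1O, 1Br → 0 − 1 + 1 + 1 = +1
The most oxidised carbon is C1 at +2.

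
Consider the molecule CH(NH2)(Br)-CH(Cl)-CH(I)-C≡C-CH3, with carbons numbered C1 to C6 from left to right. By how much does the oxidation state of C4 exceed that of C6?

+3

C4: 4C → 0 = 0
C6: 1C, 3H → 0 − 3 = -3
Difference: 0 − (-3) = +3.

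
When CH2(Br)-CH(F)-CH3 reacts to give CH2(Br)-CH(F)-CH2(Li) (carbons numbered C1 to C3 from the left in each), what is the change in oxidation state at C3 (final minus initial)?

Before: C3 has 1 bond to C, 3 bonds to H → oxidation state -3.
After: C3 has 1 bond to C, 2 bonds to H, 1 bond to Li → oxidation state -3.
Δ = -3 − (-3) = 0, so no net redox change at C3.

0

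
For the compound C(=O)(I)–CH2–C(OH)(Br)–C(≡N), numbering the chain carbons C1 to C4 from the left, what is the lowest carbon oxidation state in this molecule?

Tallying each carbon's bonds:
C1: 1C, 2O, 1I → 0 + 2 + 1 = +3
C2: 2C, 2H → 0 − 2 = -2
C3: 2C, 1O, 1Br → 0 + 1 + 1 = +2
C4: 1C, 3N → 0 + 3 = +3
The lowest value is -2.

-2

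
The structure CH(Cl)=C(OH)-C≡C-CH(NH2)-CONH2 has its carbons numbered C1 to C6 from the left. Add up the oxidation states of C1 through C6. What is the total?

+4

Count +1 for every bond to an atom more electronegative than carbon and −1 for every bond to one less electronegative; C–C bonds are 0. Tallying each carbon:
C1: 2C, 1H, 1Cl → 0 − 1 + 1 = 0
C2: 3C, 1O → 0 + 1 = +1
C3: 4C → 0 = 0
C4: 4C → 0 = 0
C5: 2C, 1H, 1N → 0 − 1 + 1 = 0
C6: 1C, 2O, 1N → 0 + 2 + 1 = +3
Sum = 0 + 1 + 0 + 0 + 0 + 3 = +4.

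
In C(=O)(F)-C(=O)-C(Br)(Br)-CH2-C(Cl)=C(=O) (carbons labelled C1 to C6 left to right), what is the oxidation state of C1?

+3

C1 has one bond to C (0), a double bond to O (2×+1 = +2), one bond to F (+1).
Oxidation state = 0 + 2 + 1 = +3.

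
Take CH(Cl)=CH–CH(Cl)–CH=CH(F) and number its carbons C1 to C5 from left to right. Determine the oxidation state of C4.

-1

C4 has one bond to C (0), a double bond to C (2×0 = 0), one bond to H (-1).
Oxidation state = 0 + 0 − 1 = -1.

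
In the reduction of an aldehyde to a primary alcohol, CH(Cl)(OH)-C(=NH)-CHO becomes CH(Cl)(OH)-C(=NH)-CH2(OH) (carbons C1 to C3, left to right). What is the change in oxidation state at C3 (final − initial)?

-2

Before: C3 has 1 bond to C, 1 bond to H, 2 bonds to O → oxidation state +1.
After: C3 has 1 bond to C, 2 bonds to H, 1 bond to O → oxidation state -1.
Δ = -1 − (+1) = -2, so this is a reduction at C3.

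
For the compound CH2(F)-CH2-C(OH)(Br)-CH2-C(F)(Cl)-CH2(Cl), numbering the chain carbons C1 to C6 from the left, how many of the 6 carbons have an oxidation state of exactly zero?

0

Tallying each carbon's bonds:
C1: 1C, 2H, 1F → 0 − 2 + 1 = -1
C2: 2C, 2H → 0 − 2 = -2
C3: 2C, 1O, 1Br → 0 + 1 + 1 = +2
C4: 2C, 2H → 0 − 2 = -2
C5: 2C, 1F, 1Cl → 0 + 1 + 1 = +2
C6: 1C, 2H, 1Cl → 0 − 2 + 1 = -1
0 carbons meet the condition.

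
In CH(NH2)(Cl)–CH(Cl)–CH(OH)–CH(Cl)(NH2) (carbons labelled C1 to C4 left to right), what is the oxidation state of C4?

C4 has one bond to C (0), one bond to H (-1), one bond to Cl (+1), one bond to N (+1).
Oxidation state = 0 − 1 + 1 + 1 = +1.

+1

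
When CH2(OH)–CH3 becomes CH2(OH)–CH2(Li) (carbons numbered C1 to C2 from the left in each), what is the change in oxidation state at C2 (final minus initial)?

Before: C2 has 1 bond to C, 3 bonds to H → oxidation state -3.
After: C2 has 1 bond to C, 2 bonds to H, 1 bond to Li → oxidation state -3.
Δ = -3 − (-3) = 0, so no net redox change at C2.

0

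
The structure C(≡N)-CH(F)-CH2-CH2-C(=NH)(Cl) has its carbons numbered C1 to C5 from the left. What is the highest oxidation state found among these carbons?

+3

Tallying each carbon's bonds:
C1: 1C, 3N → 0 + 3 = +3
C2: 2C, 1H, 1F → 0 − 1 + 1 = 0
C3: 2C, 2H → 0 − 2 = -2
C4: 2C, 2H → 0 − 2 = -2
C5: 1C, 2N, 1Cl → 0 + 2 + 1 = +3
The highest value is +3.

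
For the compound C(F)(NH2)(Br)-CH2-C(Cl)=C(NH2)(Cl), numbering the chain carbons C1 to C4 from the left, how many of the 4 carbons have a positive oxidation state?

Bonds to more-electronegative neighbours contribute +1 each, bonds to H or metals contribute −1 each, and C–C bonds contribute 0. Tallying each carbon:
C1: 1C, 1N, 1F, 1Br → 0 + 1 + 1 + 1 = +3
C2: 2C, 2H → 0 − 2 = -2
C3: 3C, 1Cl → 0 + 1 = +1
C4: 2C, 1N, 1Cl → 0 + 1 + 1 = +2
3 carbons (C1, C3, C4) meet the condition.

3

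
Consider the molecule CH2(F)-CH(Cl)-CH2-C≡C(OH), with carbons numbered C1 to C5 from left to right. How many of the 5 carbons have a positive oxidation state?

Bonds to more-electronegative neighbours contribute +1 each, bonds to H or metals contribute −1 each, and C–C bonds contribute 0. Tallying each carbon:
C1: 1C, 2H, 1F → 0 − 2 + 1 = -1
C2: 2C, 1H, 1Cl → 0 − 1 + 1 = 0
C3: 2C, 2H → 0 − 2 = -2
C4: 4C → 0 = 0
C5: 3C, 1O → 0 + 1 = +1
1 carbon (C5) meets the condition.

1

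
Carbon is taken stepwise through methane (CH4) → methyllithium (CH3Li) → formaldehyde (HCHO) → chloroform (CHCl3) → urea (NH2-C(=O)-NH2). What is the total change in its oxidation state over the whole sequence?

Carbon oxidation states along the series — methane: -4, methyllithium: -4, formaldehyde: 0, chloroform: +2, urea: +4.
Net change = +4 − (-4) = +8.

+8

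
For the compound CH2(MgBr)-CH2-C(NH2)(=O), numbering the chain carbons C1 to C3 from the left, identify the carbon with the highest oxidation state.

C3

Tallying each carbon's bonds:
C1: 1C, 2H, 1Mg → 0 − 2 − 1 = -3
C2: 2C, 2H → 0 − 2 = -2
C3: 1C, 2O, 1N → 0 + 2 + 1 = +3
The most oxidised carbon is C3 at +3.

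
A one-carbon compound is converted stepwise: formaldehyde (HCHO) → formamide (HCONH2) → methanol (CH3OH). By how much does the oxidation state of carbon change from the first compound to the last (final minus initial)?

-2

Carbon oxidation states along the series — formaldehyde: 0, formamide: +2, methanol: -2.
Net change = -2 − (0) = -2.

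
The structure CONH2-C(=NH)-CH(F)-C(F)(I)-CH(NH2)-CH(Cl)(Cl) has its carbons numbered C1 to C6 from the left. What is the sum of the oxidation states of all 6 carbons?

+8

Tallying each carbon's bonds:
C1: 1C, 2O, 1N → 0 + 2 + 1 = +3
C2: 2C, 2N → 0 + 2 = +2
C3: 2C, 1H, 1F → 0 − 1 + 1 = 0
C4: 2C, 1F, 1I → 0 + 1 + 1 = +2
C5: 2C, 1H, 1N → 0 − 1 + 1 = 0
C6: 1C, 1H, 2Cl → 0 − 1 + 2 = +1
Sum = +3 + 2 + 0 + 2 + 0 + 1 = +8.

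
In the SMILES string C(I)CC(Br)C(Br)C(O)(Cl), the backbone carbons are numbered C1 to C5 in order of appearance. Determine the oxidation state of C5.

+1

Count +1 for every bond to an atom more electronegative than carbon and −1 for every bond to one less electronegative; C–C bonds are 0.
C5 has one bond to C (0), one bond to O (+1), one bond to Cl (+1), one bond to H (-1).
Oxidation state = 0 + 1 + 1 − 1 = +1.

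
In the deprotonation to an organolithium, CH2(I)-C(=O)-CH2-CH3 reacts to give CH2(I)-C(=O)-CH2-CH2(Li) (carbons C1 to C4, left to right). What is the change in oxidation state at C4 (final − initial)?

0

Before: C4 has 1 bond to C, 3 bonds to H → oxidation state -3.
After: C4 has 1 bond to C, 2 bonds to H, 1 bond to Li → oxidation state -3.
Δ = -3 − (-3) = 0, so no net redox change at C4.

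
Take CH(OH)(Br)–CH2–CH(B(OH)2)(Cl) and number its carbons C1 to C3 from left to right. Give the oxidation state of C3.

-1

Bonds to more-electronegative neighbours contribute +1 each, bonds to H or metals contribute −1 each, and C–C bonds contribute 0.
C3 has one bond to C (0), one bond to B (-1), one bond to Cl (+1), one bond to H (-1).
Oxidation state = 0 − 1 + 1 − 1 = -1.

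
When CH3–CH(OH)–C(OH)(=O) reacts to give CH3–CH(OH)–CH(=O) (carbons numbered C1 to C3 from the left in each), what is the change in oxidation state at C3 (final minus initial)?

-2

Before: C3 has 1 bond to C, 3 bonds to O → oxidation state +3.
After: C3 has 1 bond to C, 1 bond to H, 2 bonds to O → oxidation state +1.
Δ = +1 − (+3) = -2, so this is a reduction at C3.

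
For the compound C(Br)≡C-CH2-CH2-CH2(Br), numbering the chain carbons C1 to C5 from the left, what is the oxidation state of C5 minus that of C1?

-2

C5: 1C, 2H, 1Br → 0 − 2 + 1 = -1
C1: 3C, 1Br → 0 + 1 = +1
Difference: -1 − (+1) = -2.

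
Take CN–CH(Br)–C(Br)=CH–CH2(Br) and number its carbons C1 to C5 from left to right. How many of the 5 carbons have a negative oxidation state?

Tallying each carbon's bonds:
C1: 1C, 3N → 0 + 3 = +3
C2: 2C, 1H, 1Br → 0 − 1 + 1 = 0
C3: 3C, 1Br → 0 + 1 = +1
C4: 3C, 1H → 0 − 1 = -1
C5: 1C, 2H, 1Br → 0 − 2 + 1 = -1
2 carbons (C4, C5) meet the condition.

2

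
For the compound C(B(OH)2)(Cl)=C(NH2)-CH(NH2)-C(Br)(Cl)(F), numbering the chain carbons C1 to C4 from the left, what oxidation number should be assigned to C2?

+1

Assign +1 per bond to O/N/halogen, −1 per bond to H or an electropositive element, and 0 per bond to carbon.
C2 has a double bond to C (2×0 = 0), one bond to C (0), one bond to N (+1).
Oxidation state = 0 + 0 + 1 = +1.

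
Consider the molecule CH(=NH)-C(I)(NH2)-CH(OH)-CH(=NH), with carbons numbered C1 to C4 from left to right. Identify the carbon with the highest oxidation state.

C2

Count +1 for every bond to an atom more electronegative than carbon and −1 for every bond to one less electronegative; C–C bonds are 0. Tallying each carbon:
C1: 1C, 1H, 2N → 0 − 1 + 2 = +1
C2: 2C, 1N, 1I → 0 + 1 + 1 = +2
C3: 2C, 1H, 1O → 0 − 1 + 1 = 0
C4: 1C, 1H, 2N → 0 − 1 + 2 = +1
The most oxidised carbon is C2 at +2.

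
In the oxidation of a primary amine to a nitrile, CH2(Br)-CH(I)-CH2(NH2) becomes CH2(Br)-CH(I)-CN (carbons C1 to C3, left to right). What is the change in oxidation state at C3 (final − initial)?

+4

Before: C3 has 1 bond to C, 2 bonds to H, 1 bond to N → oxidation state -1.
After: C3 has 1 bond to C, 3 bonds to N → oxidation state +3.
Δ = +3 − (-1) = +4, so this is an oxidation at C3.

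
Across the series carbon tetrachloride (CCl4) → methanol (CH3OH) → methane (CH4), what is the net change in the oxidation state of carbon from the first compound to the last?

-8

Carbon oxidation states along the series — carbon tetrachloride: +4, methanol: -2, methane: -4.
Net change = -4 − (+4) = -8.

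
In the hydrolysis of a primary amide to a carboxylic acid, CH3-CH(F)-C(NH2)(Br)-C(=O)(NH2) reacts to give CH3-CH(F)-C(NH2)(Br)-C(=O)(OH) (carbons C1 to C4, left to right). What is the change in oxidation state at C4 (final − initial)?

0

Before: C4 has 1 bond to C, 2 bonds to O, 1 bond to N → oxidation state +3.
After: C4 has 1 bond to C, 3 bonds to O → oxidation state +3.
Δ = +3 − (+3) = 0, so no net redox change at C4.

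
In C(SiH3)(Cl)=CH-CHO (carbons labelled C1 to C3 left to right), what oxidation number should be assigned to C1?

Bonds to more-electronegative neighbours contribute +1 each, bonds to H or metals contribute −1 each, and C–C bonds contribute 0.
C1 has a double bond to C (2×0 = 0), one bond to Si (-1), one bond to Cl (+1).
Oxidation state = 0 − 1 + 1 = 0.

0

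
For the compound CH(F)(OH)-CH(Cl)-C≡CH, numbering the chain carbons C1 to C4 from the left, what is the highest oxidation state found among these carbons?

+1

Tallying each carbon's bonds:
C1: 1C, 1H, 1O, 1F → 0 − 1 + 1 + 1 = +1
C2: 2C, 1H, 1Cl → 0 − 1 + 1 = 0
C3: 4C → 0 = 0
C4: 3C, 1H → 0 − 1 = -1
The highest value is +1.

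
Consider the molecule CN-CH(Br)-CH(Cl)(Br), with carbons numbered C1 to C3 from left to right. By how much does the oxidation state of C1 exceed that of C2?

+3

C1: 1C, 3N → 0 + 3 = +3
C2: 2C, 1H, 1Br → 0 − 1 + 1 = 0
Difference: +3 − (0) = +3.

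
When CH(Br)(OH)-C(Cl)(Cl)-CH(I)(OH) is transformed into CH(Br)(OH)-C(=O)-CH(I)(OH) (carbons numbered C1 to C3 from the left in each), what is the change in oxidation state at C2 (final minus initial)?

0

Before: C2 has 2 bonds to C, 2 bonds to Cl → oxidation state +2.
After: C2 has 2 bonds to C, 2 bonds to O → oxidation state +2.
Δ = +2 − (+2) = 0, so no net redox change at C2.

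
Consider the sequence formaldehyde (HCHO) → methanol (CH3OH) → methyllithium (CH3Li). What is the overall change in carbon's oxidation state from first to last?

-4

Carbon oxidation states along the series — formaldehyde: 0, methanol: -2, methyllithium: -4.
Net change = -4 − (0) = -4.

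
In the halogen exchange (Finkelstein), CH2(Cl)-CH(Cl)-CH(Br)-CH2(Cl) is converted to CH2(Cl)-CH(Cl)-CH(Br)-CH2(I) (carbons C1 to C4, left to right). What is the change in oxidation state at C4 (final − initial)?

0

Before: C4 has 1 bond to C, 2 bonds to H, 1 bond to Cl → oxidation state -1.
After: C4 has 1 bond to C, 2 bonds to H, 1 bond to I → oxidation state -1.
Δ = -1 − (-1) = 0, so no net redox change at C4.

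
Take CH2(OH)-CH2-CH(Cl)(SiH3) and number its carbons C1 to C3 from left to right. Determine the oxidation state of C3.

-1

Count +1 for every bond to an atom more electronegative than carbon and −1 for every bond to one less electronegative; C–C bonds are 0.
C3 has one bond to C (0), one bond to Cl (+1), one bond to H (-1), one bond to Si (-1).
Oxidation state = 0 + 1 − 1 − 1 = -1.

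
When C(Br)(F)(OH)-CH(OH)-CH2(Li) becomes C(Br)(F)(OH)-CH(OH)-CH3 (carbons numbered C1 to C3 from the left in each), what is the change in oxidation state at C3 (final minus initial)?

Before: C3 has 1 bond to C, 2 bonds to H, 1 bond to Li → oxidation state -3.
After: C3 has 1 bond to C, 3 bonds to H → oxidation state -3.
Δ = -3 − (-3) = 0, so no net redox change at C3.

0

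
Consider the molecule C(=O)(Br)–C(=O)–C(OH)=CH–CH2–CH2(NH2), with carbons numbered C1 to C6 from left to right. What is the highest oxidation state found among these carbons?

+3

Each bond to a more electronegative atom (O, N, halogen) counts +1, each bond to a less electronegative atom (H, metal, B, Si) counts −1, and each C–C bond counts 0. Tallying each carbon:
C1: 1C, 2O, 1Br → 0 + 2 + 1 = +3
C2: 2C, 2O → 0 + 2 = +2
C3: 3C, 1O → 0 + 1 = +1
C4: 3C, 1H → 0 − 1 = -1
C5: 2C, 2H → 0 − 2 = -2
C6: 1C, 2H, 1N → 0 − 2 + 1 = -1
The highest value is +3.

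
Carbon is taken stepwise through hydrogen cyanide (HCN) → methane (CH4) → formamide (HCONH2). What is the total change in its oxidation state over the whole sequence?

Carbon oxidation states along the series — hydrogen cyanide: +2, methane: -4, formamide: +2.
Net change = +2 − (+2) = 0.

0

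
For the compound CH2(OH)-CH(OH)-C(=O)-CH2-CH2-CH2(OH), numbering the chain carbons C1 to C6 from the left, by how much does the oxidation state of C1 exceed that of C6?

0

C1: 1C, 2H, 1O → 0 − 2 + 1 = -1
C6: 1C, 2H, 1O → 0 − 2 + 1 = -1
Difference: -1 − (-1) = 0.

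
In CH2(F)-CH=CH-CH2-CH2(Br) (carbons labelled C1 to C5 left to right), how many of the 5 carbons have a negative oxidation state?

5

Tallying each carbon's bonds:
C1: 1C, 2H, 1F → 0 − 2 + 1 = -1
C2: 3C, 1H → 0 − 1 = -1
C3: 3C, 1H → 0 − 1 = -1
C4: 2C, 2H → 0 − 2 = -2
C5: 1C, 2H, 1Br → 0 − 2 + 1 = -1
5 carbons (C1, C2, C3, C4, C5) meet the condition.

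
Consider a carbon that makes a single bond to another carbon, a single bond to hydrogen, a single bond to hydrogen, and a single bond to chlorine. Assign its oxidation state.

-1

The carbon has one bond to C (0), one bond to Cl (+1), one bond to H (-1), one bond to H (-1).
Oxidation state = 0 + 1 − 1 − 1 = -1.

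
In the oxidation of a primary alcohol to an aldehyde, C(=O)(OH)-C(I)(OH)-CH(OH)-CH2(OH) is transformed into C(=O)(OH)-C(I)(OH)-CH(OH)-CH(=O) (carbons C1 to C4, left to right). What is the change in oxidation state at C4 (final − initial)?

Before: C4 has 1 bond to C, 2 bonds to H, 1 bond to O → oxidation state -1.
After: C4 has 1 bond to C, 1 bond to H, 2 bonds to O → oxidation state +1.
Δ = +1 − (-1) = +2, so this is an oxidation at C4.

+2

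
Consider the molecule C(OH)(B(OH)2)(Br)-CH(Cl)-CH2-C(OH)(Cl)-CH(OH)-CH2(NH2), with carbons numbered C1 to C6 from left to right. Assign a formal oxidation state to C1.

+1

C1 has one bond to C (0), one bond to O (+1), one bond to B (-1), one bond to Br (+1).
Oxidation state = 0 + 1 − 1 + 1 = +1.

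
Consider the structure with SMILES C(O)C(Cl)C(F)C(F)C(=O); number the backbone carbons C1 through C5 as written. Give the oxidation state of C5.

+1

C5 has one bond to C (0), one bond to H (-1), a double bond to O (2×+1 = +2).
Oxidation state = 0 − 1 + 2 = +1.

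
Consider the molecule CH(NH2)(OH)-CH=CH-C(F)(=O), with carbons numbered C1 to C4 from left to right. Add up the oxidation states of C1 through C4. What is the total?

+2

Tallying each carbon's bonds:
C1: 1C, 1H, 1O, 1N → 0 − 1 + 1 + 1 = +1
C2: 3C, 1H → 0 − 1 = -1
C3: 3C, 1H → 0 − 1 = -1
C4: 1C, 2O, 1F → 0 + 2 + 1 = +3
Sum = +1 − 1 − 1 + 3 = +2.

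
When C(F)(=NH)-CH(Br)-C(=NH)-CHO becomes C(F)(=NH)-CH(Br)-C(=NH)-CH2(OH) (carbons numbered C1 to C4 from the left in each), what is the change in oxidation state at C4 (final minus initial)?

Before: C4 has 1 bond to C, 1 bond to H, 2 bonds to O → oxidation state +1.
After: C4 has 1 bond to C, 2 bonds to H, 1 bond to O → oxidation state -1.
Δ = -1 − (+1) = -2, so this is a reduction at C4.

-2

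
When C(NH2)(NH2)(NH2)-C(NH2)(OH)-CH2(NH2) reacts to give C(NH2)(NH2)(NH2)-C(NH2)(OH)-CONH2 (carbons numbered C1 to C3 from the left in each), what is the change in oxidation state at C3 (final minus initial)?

Before: C3 has 1 bond to C, 2 bonds to H, 1 bond to N → oxidation state -1.
After: C3 has 1 bond to C, 2 bonds to O, 1 bond to N → oxidation state +3.
Δ = +3 − (-1) = +4, so this is an oxidation at C3.

+4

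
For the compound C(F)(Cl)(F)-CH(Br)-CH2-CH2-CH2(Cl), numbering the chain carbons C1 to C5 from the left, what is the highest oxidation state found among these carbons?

+3

Tallying each carbon's bonds:
C1: 1C, 2F, 1Cl → 0 + 2 + 1 = +3
C2: 2C, 1H, 1Br → 0 − 1 + 1 = 0
C3: 2C, 2H → 0 − 2 = -2
C4: 2C, 2H → 0 − 2 = -2
C5: 1C, 2H, 1Cl → 0 − 2 + 1 = -1
The highest value is +3.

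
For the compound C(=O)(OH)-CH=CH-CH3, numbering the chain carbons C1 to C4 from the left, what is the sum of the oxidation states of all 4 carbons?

Tallying each carbon's bonds:
C1: 1C, 3O → 0 + 3 = +3
C2: 3C, 1H → 0 − 1 = -1
C3: 3C, 1H → 0 − 1 = -1
C4: 1C, 3H → 0 − 3 = -3
Sum = +3 − 1 − 1 − 3 = -2.

-2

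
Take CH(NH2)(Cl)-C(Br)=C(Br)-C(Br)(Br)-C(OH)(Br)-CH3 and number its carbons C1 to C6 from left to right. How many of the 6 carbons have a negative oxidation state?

1

Tallying each carbon's bonds:
C1: 1C, 1H, 1N, 1Cl → 0 − 1 + 1 + 1 = +1
C2: 3C, 1Br → 0 + 1 = +1
C3: 3C, 1Br → 0 + 1 = +1
C4: 2C, 2Br → 0 + 2 = +2
C5: 2C, 1O, 1Br → 0 + 1 + 1 = +2
C6: 1C, 3H → 0 − 3 = -3
1 carbon (C6) meets the condition.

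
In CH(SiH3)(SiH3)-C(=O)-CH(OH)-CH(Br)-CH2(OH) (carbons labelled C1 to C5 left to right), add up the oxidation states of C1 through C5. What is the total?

-2

Tallying each carbon's bonds:
C1: 1C, 1H, 2Si → 0 − 1 − 2 = -3
C2: 2C, 2O → 0 + 2 = +2
C3: 2C, 1H, 1O → 0 − 1 + 1 = 0
C4: 2C, 1H, 1Br → 0 − 1 + 1 = 0
C5: 1C, 2H, 1O → 0 − 2 + 1 = -1
Sum = -3 + 2 + 0 + 0 − 1 = -2.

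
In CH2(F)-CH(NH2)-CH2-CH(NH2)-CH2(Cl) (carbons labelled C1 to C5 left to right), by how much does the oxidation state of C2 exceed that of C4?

C2: 2C, 1H, 1N → 0 − 1 + 1 = 0
C4: 2C, 1H, 1N → 0 − 1 + 1 = 0
Difference: 0 − (0) = 0.

0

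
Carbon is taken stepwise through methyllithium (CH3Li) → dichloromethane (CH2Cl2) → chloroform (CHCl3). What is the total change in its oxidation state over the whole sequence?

Carbon oxidation states along the series — methyllithium: -4, dichloromethane: 0, chloroform: +2.
Net change = +2 − (-4) = +6.

+6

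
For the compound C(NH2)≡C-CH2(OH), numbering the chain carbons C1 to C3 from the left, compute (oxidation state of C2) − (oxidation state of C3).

+1

C2: 4C → 0 = 0
C3: 1C, 2H, 1O → 0 − 2 + 1 = -1
Difference: 0 − (-1) = +1.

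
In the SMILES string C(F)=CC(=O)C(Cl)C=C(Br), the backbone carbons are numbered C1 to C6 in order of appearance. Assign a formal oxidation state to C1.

C1 has a double bond to C (2×0 = 0), one bond to F (+1), one bond to H (-1).
Oxidation state = 0 + 1 − 1 = 0.

0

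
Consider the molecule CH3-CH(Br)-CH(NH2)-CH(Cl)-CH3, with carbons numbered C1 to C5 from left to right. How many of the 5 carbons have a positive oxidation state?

0

Count +1 for every bond to an atom more electronegative than carbon and −1 for every bond to one less electronegative; C–C bonds are 0. Tallying each carbon:
C1: 1C, 3H → 0 − 3 = -3
C2: 2C, 1H, 1Br → 0 − 1 + 1 = 0
C3: 2C, 1H, 1N → 0 − 1 + 1 = 0
C4: 2C, 1H, 1Cl → 0 − 1 + 1 = 0
C5: 1C, 3H → 0 − 3 = -3
0 carbons meet the condition.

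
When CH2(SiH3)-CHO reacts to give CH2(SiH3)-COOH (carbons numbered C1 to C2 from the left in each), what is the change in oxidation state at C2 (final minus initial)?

+2

Before: C2 has 1 bond to C, 1 bond to H, 2 bonds to O → oxidation state +1.
After: C2 has 1 bond to C, 3 bonds to O → oxidation state +3.
Δ = +3 − (+1) = +2, so this is an oxidation at C2.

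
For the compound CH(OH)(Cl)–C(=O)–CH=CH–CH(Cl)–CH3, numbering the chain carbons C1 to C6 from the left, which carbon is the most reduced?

C6

Count +1 for every bond to an atom more electronegative than carbon and −1 for every bond to one less electronegative; C–C bonds are 0. Tallying each carbon:
C1: 1C, 1H, 1O, 1Cl → 0 − 1 + 1 + 1 = +1
C2: 2C, 2O → 0 + 2 = +2
C3: 3C, 1H → 0 − 1 = -1
C4: 3C, 1H → 0 − 1 = -1
C5: 2C, 1H, 1Cl → 0 − 1 + 1 = 0
C6: 1C, 3H → 0 − 3 = -3
The most reduced carbon is C6 at -3.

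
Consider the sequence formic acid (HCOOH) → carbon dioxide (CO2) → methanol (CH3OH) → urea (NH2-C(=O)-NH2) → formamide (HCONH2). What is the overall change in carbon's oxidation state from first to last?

0

Carbon oxidation states along the series — formic acid: +2, carbon dioxide: +4, methanol: -2, urea: +4, formamide: +2.
Net change = +2 − (+2) = 0.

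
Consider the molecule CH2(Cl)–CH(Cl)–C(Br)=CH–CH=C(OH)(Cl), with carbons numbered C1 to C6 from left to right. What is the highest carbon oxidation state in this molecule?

+2

Assign +1 per bond to O/N/halogen, −1 per bond to H or an electropositive element, and 0 per bond to carbon. Tallying each carbon:
C1: 1C, 2H, 1Cl → 0 − 2 + 1 = -1
C2: 2C, 1H, 1Cl → 0 − 1 + 1 = 0
C3: 3C, 1Br → 0 + 1 = +1
C4: 3C, 1H → 0 − 1 = -1
C5: 3C, 1H → 0 − 1 = -1
C6: 2C, 1O, 1Cl → 0 + 1 + 1 = +2
The highest value is +2.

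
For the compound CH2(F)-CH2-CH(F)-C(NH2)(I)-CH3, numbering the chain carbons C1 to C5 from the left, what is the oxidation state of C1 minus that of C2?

+1

C1: 1C, 2H, 1F → 0 − 2 + 1 = -1
C2: 2C, 2H → 0 − 2 = -2
Difference: -1 − (-2) = +1.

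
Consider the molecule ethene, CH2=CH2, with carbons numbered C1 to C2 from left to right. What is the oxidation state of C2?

-2

Each bond to a more electronegative atom (O, N, halogen) counts +1, each bond to a less electronegative atom (H, metal, B, Si) counts −1, and each C–C bond counts 0.
C2 has one bond to H (-1), one bond to H (-1), a double bond to C (2×0 = 0).
Oxidation state = -1 − 1 + 0 = -2.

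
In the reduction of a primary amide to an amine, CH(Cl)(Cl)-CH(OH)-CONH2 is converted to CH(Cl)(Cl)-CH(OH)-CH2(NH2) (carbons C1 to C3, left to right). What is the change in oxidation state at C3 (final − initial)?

-4

Before: C3 has 1 bond to C, 2 bonds to O, 1 bond to N → oxidation state +3.
After: C3 has 1 bond to C, 2 bonds to H, 1 bond to N → oxidation state -1.
Δ = -1 − (+3) = -4, so this is a reduction at C3.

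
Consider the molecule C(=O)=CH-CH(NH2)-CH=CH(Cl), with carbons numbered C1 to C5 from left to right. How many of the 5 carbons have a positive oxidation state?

Bonds to more-electronegative neighbours contribute +1 each, bonds to H or metals contribute −1 each, and C–C bonds contribute 0. Tallying each carbon:
C1: 2C, 2O → 0 + 2 = +2
C2: 3C, 1H → 0 − 1 = -1
C3: 2C, 1H, 1N → 0 − 1 + 1 = 0
C4: 3C, 1H → 0 − 1 = -1
C5: 2C, 1H, 1Cl → 0 − 1 + 1 = 0
1 carbon (C1) meets the condition.

1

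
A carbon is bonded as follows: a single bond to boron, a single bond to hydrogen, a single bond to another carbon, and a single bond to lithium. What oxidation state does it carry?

The carbon has one bond to C (0), one bond to H (-1), one bond to Li (-1), one bond to B (-1).
Oxidation state = 0 − 1 − 1 − 1 = -3.

-3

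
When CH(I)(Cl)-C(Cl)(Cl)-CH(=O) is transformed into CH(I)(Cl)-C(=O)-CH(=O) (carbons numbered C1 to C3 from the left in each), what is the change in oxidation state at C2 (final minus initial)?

Before: C2 has 2 bonds to C, 2 bonds to Cl → oxidation state +2.
After: C2 has 2 bonds to C, 2 bonds to O → oxidation state +2.
Δ = +2 − (+2) = 0, so no net redox change at C2.

0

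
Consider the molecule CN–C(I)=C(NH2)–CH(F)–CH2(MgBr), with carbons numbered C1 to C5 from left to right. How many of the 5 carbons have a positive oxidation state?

Assign +1 per bond to O/N/halogen, −1 per bond to H or an electropositive element, and 0 per bond to carbon. Tallying each carbon:
C1: 1C, 3N → 0 + 3 = +3
C2: 3C, 1I → 0 + 1 = +1
C3: 3C, 1N → 0 + 1 = +1
C4: 2C, 1H, 1F → 0 − 1 + 1 = 0
C5: 1C, 2H, 1Mg → 0 − 2 − 1 = -3
3 carbons (C1, C2, C3) meet the condition.

3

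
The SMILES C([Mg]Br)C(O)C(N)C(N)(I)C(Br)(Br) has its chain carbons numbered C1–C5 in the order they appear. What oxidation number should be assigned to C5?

Bonds to more-electronegative neighbours contribute +1 each, bonds to H or metals contribute −1 each, and C–C bonds contribute 0.
C5 has one bond to C (0), one bond to Br (+1), one bond to Br (+1), one bond to H (-1).
Oxidation state = 0 + 1 + 1 − 1 = +1.

+1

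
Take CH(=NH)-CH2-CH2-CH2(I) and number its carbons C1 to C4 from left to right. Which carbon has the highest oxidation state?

C1

Tallying each carbon's bonds:
C1: 1C, 1H, 2N → 0 − 1 + 2 = +1
C2: 2C, 2H → 0 − 2 = -2
C3: 2C, 2H → 0 − 2 = -2
C4: 1C, 2H, 1I → 0 − 2 + 1 = -1
The most oxidised carbon is C1 at +1.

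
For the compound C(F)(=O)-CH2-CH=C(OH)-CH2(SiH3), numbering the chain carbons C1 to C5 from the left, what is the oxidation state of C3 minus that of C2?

C3: 3C, 1H → 0 − 1 = -1
C2: 2C, 2H → 0 − 2 = -2
Difference: -1 − (-2) = +1.

+1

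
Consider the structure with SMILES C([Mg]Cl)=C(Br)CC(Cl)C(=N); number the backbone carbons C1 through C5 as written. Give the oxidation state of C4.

Each bond to a more electronegative atom (O, N, halogen) counts +1, each bond to a less electronegative atom (H, metal, B, Si) counts −1, and each C–C bond counts 0.
C4 has one bond to C (0), one bond to C (0), one bond to H (-1), one bond to Cl (+1).
Oxidation state = 0 + 0 − 1 + 1 = 0.

0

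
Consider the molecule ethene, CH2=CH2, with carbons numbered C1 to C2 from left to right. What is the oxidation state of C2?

-2

C2 has one bond to H (-1), one bond to H (-1), a double bond to C (2×0 = 0).
Oxidation state = -1 − 1 + 0 = -2.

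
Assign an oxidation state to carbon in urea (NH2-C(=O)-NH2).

Bonds to more-electronegative neighbours contribute +1 each, bonds to H or metals contribute −1 each, and C–C bonds contribute 0.
The carbon has one bond to N (+1), a double bond to O (2×+1 = +2), one bond to N (+1).
Oxidation state = +1 + 2 + 1 = +4.

+4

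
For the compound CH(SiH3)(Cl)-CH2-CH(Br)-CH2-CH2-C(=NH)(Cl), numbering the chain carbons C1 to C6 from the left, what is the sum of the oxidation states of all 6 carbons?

-4

Tallying each carbon's bonds:
C1: 1C, 1H, 1Cl, 1Si → 0 − 1 + 1 − 1 = -1
C2: 2C, 2H → 0 − 2 = -2
C3: 2C, 1H, 1Br → 0 − 1 + 1 = 0
C4: 2C, 2H → 0 − 2 = -2
C5: 2C, 2H → 0 − 2 = -2
C6: 1C, 2N, 1Cl → 0 + 2 + 1 = +3
Sum = -1 − 2 + 0 − 2 − 2 + 3 = -4.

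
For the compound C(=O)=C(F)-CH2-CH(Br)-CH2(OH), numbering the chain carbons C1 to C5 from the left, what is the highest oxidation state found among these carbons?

+2

Tallying each carbon's bonds:
C1: 2C, 2O → 0 + 2 = +2
C2: 3C, 1F → 0 + 1 = +1
C3: 2C, 2H → 0 − 2 = -2
C4: 2C, 1H, 1Br → 0 − 1 + 1 = 0
C5: 1C, 2H, 1O → 0 − 2 + 1 = -1
The highest value is +2.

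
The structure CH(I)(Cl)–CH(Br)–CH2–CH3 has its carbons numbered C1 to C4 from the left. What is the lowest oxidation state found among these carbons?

-3

Tallying each carbon's bonds:
C1: 1C, 1H, 1Cl, 1I → 0 − 1 + 1 + 1 = +1
C2: 2C, 1H, 1Br → 0 − 1 + 1 = 0
C3: 2C, 2H → 0 − 2 = -2
C4: 1C, 3H → 0 − 3 = -3
The lowest value is -3.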